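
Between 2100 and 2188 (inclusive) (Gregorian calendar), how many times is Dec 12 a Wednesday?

Track Dec 12's weekday year by year (advancing +1, or +2 across a Feb 29):
  2100: Sun  2101: Mon (+1)  2102: Tue (+1)  2103: Wed (+1) ✓  2104: Fri (+2)
  2105: Sat (+1)  2106: Sun (+1)  2107: Mon (+1)  2108: Wed (+2) ✓  2109: Thu (+1)
  2110: Fri (+1)  2111: Sat (+1)  2112: Mon (+2)  2113: Tue (+1)  … (61 more years) …
  2175: Tue (+1)  2176: Thu (+2)  2177: Fri (+1)  2178: Sat (+1)  2179: Sun (+1)
  2180: Tue (+2)  2181: Wed (+1) ✓  2182: Thu (+1)  2183: Fri (+1)  2184: Sun (+2)
  2185: Mon (+1)  2186: Tue (+1)  2187: Wed (+1) ✓  2188: Fri (+2)
Wednesday years: 2103, 2108, 2114, 2125, 2131, 2136, 2142, 2153, 2159, 2164, 2170, 2181, 2187 — 13 in total.

13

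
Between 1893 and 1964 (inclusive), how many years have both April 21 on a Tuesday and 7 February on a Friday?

4

Check each year's weekday for April 21 and 7 February:
  1893: Fri/Tue  1894: Sat/Wed  1895: Sun/Thu  1896: Tue/Fri ✓  1897: Wed/Sun  1898: Thu/Mon  1899: Fri/Tue  1900: Sat/Wed  1901: Sun/Thu  1902: Mon/Fri  1903: Tue/Sat  1904: Thu/Sun  1905: Fri/Tue  1906: Sat/Wed  …(44 more)…  1951: Sat/Wed  1952: Mon/Thu  1953: Tue/Sat  1954: Wed/Sun  1955: Thu/Mon  1956: Sat/Tue  1957: Sun/Thu  1958: Mon/Fri  1959: Tue/Sat  1960: Thu/Sun  1961: Fri/Tue  1962: Sat/Wed  1963: Sun/Thu  1964: Tue/Fri ✓
Both conditions hold in: 1896, 1908, 1936, 1964 — 4.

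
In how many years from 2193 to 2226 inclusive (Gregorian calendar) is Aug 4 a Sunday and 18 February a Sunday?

Check each year's weekday for Aug 4 and 18 February:
  2193: Sun/Mon  2194: Mon/Tue  2195: Tue/Wed  2196: Thu/Thu  2197: Fri/Sat  2198: Sat/Sun  2199: Sun/Mon  2200: Mon/Tue  2201: Tue/Wed  2202: Wed/Thu  2203: Thu/Fri  2204: Sat/Sat  2205: Sun/Mon  2206: Mon/Tue  …(6 more)…  2213: Wed/Thu  2214: Thu/Fri  2215: Fri/Sat  2216: Sun/Sun ✓  2217: Mon/Tue  2218: Tue/Wed  2219: Wed/Thu  2220: Fri/Fri  2221: Sat/Sun  2222: Sun/Mon  2223: Mon/Tue  2224: Wed/Wed  2225: Thu/Fri  2226: Fri/Sat
Both conditions hold in: 2216 — 1.

1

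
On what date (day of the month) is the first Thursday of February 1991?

February 1, 1991 is a Friday, so the first Thursday is the 7th.
The first Thursday is 7 + 0 = 7.

7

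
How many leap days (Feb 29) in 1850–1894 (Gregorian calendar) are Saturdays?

1

Leap years in 1850–1894: 11 of them.
Feb 29 weekday advances by 5 (mod 7) from one leap year to the next four years later (or differs when a century non-leap intervenes).
Leap-day weekdays: 1852:Sun 1856:Fri 1860:Wed 1864:Mon 1868:Sat✓ 1872:Thu 1876:Tue 1880:Sun 1884:Fri 1888:Wed 1892:Mon
Saturday: 1868 → 1.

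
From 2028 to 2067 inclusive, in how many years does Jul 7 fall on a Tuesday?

5

Track Jul 7's weekday year by year (advancing +1, or +2 across a Feb 29):
  2028: Fri  2029: Sat (+1)  2030: Sun (+1)  2031: Mon (+1)  2032: Wed (+2)
  2033: Thu (+1)  2034: Fri (+1)  2035: Sat (+1)  2036: Mon (+2)  2037: Tue (+1) ✓
  2038: Wed (+1)  2039: Thu (+1)  2040: Sat (+2)  2041: Sun (+1)  … (12 more years) …
  2054: Tue (+1) ✓  2055: Wed (+1)  2056: Fri (+2)  2057: Sat (+1)  2058: Sun (+1)
  2059: Mon (+1)  2060: Wed (+2)  2061: Thu (+1)  2062: Fri (+1)  2063: Sat (+1)
  2064: Mon (+2)  2065: Tue (+1) ✓  2066: Wed (+1)  2067: Thu (+1)
Tuesday years: 2037, 2043, 2048, 2054, 2065 — 5 in total.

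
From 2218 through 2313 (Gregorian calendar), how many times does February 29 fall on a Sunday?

3

Leap years in 2218–2313: 23 of them.
Feb 29 weekday advances by 5 (mod 7) from one leap year to the next four years later (or differs when a century non-leap intervenes).
Leap-day weekdays: 2220:Tue 2224:Sun✓ 2228:Fri 2232:Wed 2236:Mon 2240:Sat 2244:Thu 2248:Tue 2252:Sun✓ 2256:Fri 2260:Wed 2264:Mon 2268:Sat 2272:Thu 2276:Tue 2280:Sun✓ 2284:Fri 2288:Wed 2292:Mon 2296:Sat 2304:Mon 2308:Sat 2312:Thu
Sunday: 2224, 2252, 2280 → 3.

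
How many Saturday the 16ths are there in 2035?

1

Check the 16th of each month of 2035: Jan 16: Tue, Feb 16: Fri, Mar 16: Fri, Apr 16: Mon, May 16: Wed, Jun 16: Sat, Jul 16: Mon, Aug 16: Thu, Sep 16: Sun, Oct 16: Tue, Nov 16: Fri, Dec 16: Sun.
Saturday occurs in June — 1 month.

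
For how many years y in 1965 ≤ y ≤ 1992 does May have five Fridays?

12

May has 31 days; it has five Fridays when Friday falls among the first (month-length − 28) days — i.e. when May 1 is one of Friday/Thursday/Wednesday.
May 1 by year: 1965:Sat 1966:Sun 1967:Mon 1968:Wed✓ 1969:Thu✓ 1970:Fri✓ 1971:Sat 1972:Mon 1973:Tue 1974:Wed✓ 1975:Thu✓ 1976:Sat 1977:Sun 1978:Mon 1979:Tue 1980:Thu✓ 1981:Fri✓ 1982:Sat 1983:Sun 1984:Tue 1985:Wed✓ 1986:Thu✓ 1987:Fri✓ 1988:Sun 1989:Mon 1990:Tue 1991:Wed✓ 1992:Fri✓
Years with five Fridays: 1968, 1969, 1970, 1974, 1975, 1980, 1981, 1985, 1986, 1987, 1991, 1992 → 12.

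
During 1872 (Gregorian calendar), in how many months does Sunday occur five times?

4

A month of length L has five Sundays iff its first Sunday is on day ≤ L−28 (so day 1–3 in a 31-day month, 1–2 in a 30-day month, day 1 in a leap February).
Checking each month of 1872: Jan starts Mon (31d); Feb starts Thu (29d); Mar starts Fri (31d) ✓; Apr starts Mon (30d); May starts Wed (31d); Jun starts Sat (30d) ✓; Jul starts Mon (31d); Aug starts Thu (31d); Sep starts Sun (30d) ✓; Oct starts Tue (31d); Nov starts Fri (30d); Dec starts Sun (31d) ✓.
Five-Sunday months: March, June, September, December → 4.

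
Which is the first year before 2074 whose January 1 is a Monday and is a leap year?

2052

Jan 1 advances by 2 weekdays after a leap year and by 1 after a common year.
2074: Jan 1 is Monday.
2073: Sunday
2072: Friday (leap)
2071: Thursday
2070: Wednesday
2069: Tuesday
2068: Sunday (leap)
2067: Saturday
2066: Friday
2065: Thursday
2064: Tuesday (leap)
2063: Monday
2062: Sunday
2061: Saturday
2060: Thursday (leap)
2059: Wednesday
2058: Tuesday
2057: Monday
2056: Saturday (leap)
2055: Friday
2054: Thursday
2053: Wednesday
2052: Monday (leap)
2052 begins on a Monday and is a leap year.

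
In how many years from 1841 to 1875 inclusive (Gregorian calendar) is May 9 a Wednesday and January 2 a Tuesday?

Check each year's weekday for May 9 and January 2:
  1841: Sun/Sat  1842: Mon/Sun  1843: Tue/Mon  1844: Thu/Tue  1845: Fri/Thu  1846: Sat/Fri  1847: Sun/Sat  1848: Tue/Sun  1849: Wed/Tue ✓  1850: Thu/Wed  1851: Fri/Thu  1852: Sun/Fri  1853: Mon/Sun  1854: Tue/Mon  …(7 more)…  1862: Fri/Thu  1863: Sat/Fri  1864: Mon/Sat  1865: Tue/Mon  1866: Wed/Tue ✓  1867: Thu/Wed  1868: Sat/Thu  1869: Sun/Sat  1870: Mon/Sun  1871: Tue/Mon  1872: Thu/Tue  1873: Fri/Thu  1874: Sat/Fri  1875: Sun/Sat
Both conditions hold in: 1849, 1855, 1866 — 3.

3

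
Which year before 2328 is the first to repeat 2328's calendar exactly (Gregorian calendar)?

Two years share a calendar iff Jan 1 falls on the same weekday and both are leap or both are common. 2328: Jan 1 is Sunday, leap year.
2327: Jan 1 Saturday, common
2326: Jan 1 Friday, common
2325: Jan 1 Thursday, common
2324: Jan 1 Tuesday, leap
2323: Jan 1 Monday, common
2322: Jan 1 Sunday, common
2321: Jan 1 Saturday, common
2320: Jan 1 Thursday, leap
2319: Jan 1 Wednesday, common
2318: Jan 1 Tuesday, common
2317: Jan 1 Monday, common
2316: Jan 1 Saturday, leap
2315: Jan 1 Friday, common
2314: Jan 1 Thursday, common
2313: Jan 1 Wednesday, common
2312: Jan 1 Monday, leap
2311: Jan 1 Sunday, common
2310: Jan 1 Saturday, common
2309: Jan 1 Friday, common
2308: Jan 1 Wednesday, leap
2307: Jan 1 Tuesday, common
2306: Jan 1 Monday, common
2305: Jan 1 Sunday, common
2304: Jan 1 Friday, leap
2303: Jan 1 Thursday, common
2302: Jan 1 Wednesday, common
2301: Jan 1 Tuesday, common
2300: Jan 1 Monday, common
2299: Jan 1 Sunday, common
2298: Jan 1 Saturday, common
2297: Jan 1 Friday, common
2296: Jan 1 Wednesday, leap
2295: Jan 1 Tuesday, common
2294: Jan 1 Monday, common
2293: Jan 1 Sunday, common
2292: Jan 1 Friday, leap
2291: Jan 1 Thursday, common
2290: Jan 1 Wednesday, common
2289: Jan 1 Tuesday, common
2288: Jan 1 Sunday, leap
2288 matches on both conditions.

2288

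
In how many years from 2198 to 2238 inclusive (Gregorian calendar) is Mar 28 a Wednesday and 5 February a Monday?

Check each year's weekday for Mar 28 and 5 February:
  2198: Wed/Mon ✓  2199: Thu/Tue  2200: Fri/Wed  2201: Sat/Thu  2202: Sun/Fri  2203: Mon/Sat  2204: Wed/Sun  2205: Thu/Tue  2206: Fri/Wed  2207: Sat/Thu  2208: Mon/Fri  2209: Tue/Sun  2210: Wed/Mon ✓  2211: Thu/Tue  …(13 more)…  2225: Mon/Sat  2226: Tue/Sun  2227: Wed/Mon ✓  2228: Fri/Tue  2229: Sat/Thu  2230: Sun/Fri  2231: Mon/Sat  2232: Wed/Sun  2233: Thu/Tue  2234: Fri/Wed  2235: Sat/Thu  2236: Mon/Fri  2237: Tue/Sun  2238: Wed/Mon ✓
Both conditions hold in: 2198, 2210, 2221, 2227, 2238 — 5.

5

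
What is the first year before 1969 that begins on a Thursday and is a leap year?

Jan 1 advances by 2 weekdays after a leap year and by 1 after a common year.
1969: Jan 1 is Wednesday.
1968: Monday (leap)
1967: Sunday
1966: Saturday
1965: Friday
1964: Wednesday (leap)
1963: Tuesday
1962: Monday
1961: Sunday
1960: Friday (leap)
1959: Thursday
1958: Wednesday
1957: Tuesday
1956: Sunday (leap)
1955: Saturday
1954: Friday
1953: Thursday
1952: Tuesday (leap)
1951: Monday
1950: Sunday
1949: Saturday
1948: Thursday (leap)
1948 begins on a Thursday and is a leap year.

1948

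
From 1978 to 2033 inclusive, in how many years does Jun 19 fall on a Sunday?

8

Track Jun 19's weekday year by year (advancing +1, or +2 across a Feb 29):
  1978: Mon  1979: Tue (+1)  1980: Thu (+2)  1981: Fri (+1)  1982: Sat (+1)
  1983: Sun (+1) ✓  1984: Tue (+2)  1985: Wed (+1)  1986: Thu (+1)  1987: Fri (+1)
  1988: Sun (+2) ✓  1989: Mon (+1)  1990: Tue (+1)  1991: Wed (+1)  … (28 more years) …
  2020: Fri (+2)  2021: Sat (+1)  2022: Sun (+1) ✓  2023: Mon (+1)  2024: Wed (+2)
  2025: Thu (+1)  2026: Fri (+1)  2027: Sat (+1)  2028: Mon (+2)  2029: Tue (+1)
  2030: Wed (+1)  2031: Thu (+1)  2032: Sat (+2)  2033: Sun (+1) ✓
Sunday years: 1983, 1988, 1994, 2005, 2011, 2016, 2022, 2033 — 8 in total.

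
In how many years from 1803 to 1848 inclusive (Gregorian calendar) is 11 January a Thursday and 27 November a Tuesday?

4

Check each year's weekday for 11 January and 27 November:
  1803: Tue/Sun  1804: Wed/Tue  1805: Fri/Wed  1806: Sat/Thu  1807: Sun/Fri  1808: Mon/Sun  1809: Wed/Mon  1810: Thu/Tue ✓  1811: Fri/Wed  1812: Sat/Fri  1813: Mon/Sat  1814: Tue/Sun  1815: Wed/Mon  1816: Thu/Wed  …(18 more)…  1835: Sun/Fri  1836: Mon/Sun  1837: Wed/Mon  1838: Thu/Tue ✓  1839: Fri/Wed  1840: Sat/Fri  1841: Mon/Sat  1842: Tue/Sun  1843: Wed/Mon  1844: Thu/Wed  1845: Sat/Thu  1846: Sun/Fri  1847: Mon/Sat  1848: Tue/Mon
Both conditions hold in: 1810, 1821, 1827, 1838 — 4.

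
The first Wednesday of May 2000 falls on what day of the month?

3

May 1, 2000 is a Monday, so the first Wednesday is the 3rd.
The first Wednesday is 3 + 0 = 3.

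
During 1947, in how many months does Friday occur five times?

4

A month of length L has five Fridays iff its first Friday is on day ≤ L−28 (so day 1–3 in a 31-day month, 1–2 in a 30-day month, day 1 in a leap February).
Checking each month of 1947: Jan starts Wed (31d) ✓; Feb starts Sat (28d); Mar starts Sat (31d); Apr starts Tue (30d); May starts Thu (31d) ✓; Jun starts Sun (30d); Jul starts Tue (31d); Aug starts Fri (31d) ✓; Sep starts Mon (30d); Oct starts Wed (31d) ✓; Nov starts Sat (30d); Dec starts Mon (31d).
Five-Friday months: January, May, August, October → 4.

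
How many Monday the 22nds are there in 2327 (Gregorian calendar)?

Check the 22nd of each month of 2327: Jan 22: Sat, Feb 22: Tue, Mar 22: Tue, Apr 22: Fri, May 22: Sun, Jun 22: Wed, Jul 22: Fri, Aug 22: Mon, Sep 22: Thu, Oct 22: Sat, Nov 22: Tue, Dec 22: Thu.
Monday occurs in August — 1 month.

1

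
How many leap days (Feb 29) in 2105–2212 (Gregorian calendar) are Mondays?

5

Leap years in 2105–2212: 26 of them.
Feb 29 weekday advances by 5 (mod 7) from one leap year to the next four years later (or differs when a century non-leap intervenes).
Leap-day weekdays: 2108:Wed 2112:Mon✓ 2116:Sat 2120:Thu 2124:Tue 2128:Sun 2132:Fri 2136:Wed 2140:Mon✓ 2144:Sat 2148:Thu 2152:Tue 2156:Sun 2160:Fri 2164:Wed 2168:Mon✓ 2172:Sat 2176:Thu 2180:Tue 2184:Sun 2188:Fri 2192:Wed 2196:Mon✓ 2204:Wed 2208:Mon✓ 2212:Sat
Monday: 2112, 2140, 2168, 2196, 2208 → 5.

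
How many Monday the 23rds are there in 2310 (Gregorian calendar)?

1

Check the 23rd of each month of 2310: Jan 23: Sun, Feb 23: Wed, Mar 23: Wed, Apr 23: Sat, May 23: Mon, Jun 23: Thu, Jul 23: Sat, Aug 23: Tue, Sep 23: Fri, Oct 23: Sun, Nov 23: Wed, Dec 23: Fri.
Monday occurs in May — 1 month.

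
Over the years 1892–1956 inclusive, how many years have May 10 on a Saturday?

Track May 10's weekday year by year (advancing +1, or +2 across a Feb 29):
  1892: Tue  1893: Wed (+1)  1894: Thu (+1)  1895: Fri (+1)  1896: Sun (+2)
  1897: Mon (+1)  1898: Tue (+1)  1899: Wed (+1)  1900: Thu (+1)  1901: Fri (+1)
  1902: Sat (+1) ✓  1903: Sun (+1)  1904: Tue (+2)  1905: Wed (+1)  … (37 more years) …
  1943: Mon (+1)  1944: Wed (+2)  1945: Thu (+1)  1946: Fri (+1)  1947: Sat (+1) ✓
  1948: Mon (+2)  1949: Tue (+1)  1950: Wed (+1)  1951: Thu (+1)  1952: Sat (+2) ✓
  1953: Sun (+1)  1954: Mon (+1)  1955: Tue (+1)  1956: Thu (+2)
Saturday years: 1902, 1913, 1919, 1924, 1930, 1941, 1947, 1952 — 8 in total.

8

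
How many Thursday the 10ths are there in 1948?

1

Check the 10th of each month of 1948: Jan 10: Sat, Feb 10: Tue, Mar 10: Wed, Apr 10: Sat, May 10: Mon, Jun 10: Thu, Jul 10: Sat, Aug 10: Tue, Sep 10: Fri, Oct 10: Sun, Nov 10: Wed, Dec 10: Fri.
Thursday occurs in June — 1 month.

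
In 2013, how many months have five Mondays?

4

A month of length L has five Mondays iff its first Monday is on day ≤ L−28 (so day 1–3 in a 31-day month, 1–2 in a 30-day month, day 1 in a leap February).
Checking each month of 2013: Jan starts Tue (31d); Feb starts Fri (28d); Mar starts Fri (31d); Apr starts Mon (30d) ✓; May starts Wed (31d); Jun starts Sat (30d); Jul starts Mon (31d) ✓; Aug starts Thu (31d); Sep starts Sun (30d) ✓; Oct starts Tue (31d); Nov starts Fri (30d); Dec starts Sun (31d) ✓.
Five-Monday months: April, July, September, December → 4.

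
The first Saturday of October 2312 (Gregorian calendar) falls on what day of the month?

5

October 1, 2312 is a Tuesday, so the first Saturday is the 5th.
The first Saturday is 5 + 0 = 5.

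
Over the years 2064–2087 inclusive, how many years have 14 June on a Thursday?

Track 14 June's weekday year by year (advancing +1, or +2 across a Feb 29):
  2064: Sat  2065: Sun (+1)  2066: Mon (+1)  2067: Tue (+1)  2068: Thu (+2) ✓
  2069: Fri (+1)  2070: Sat (+1)  2071: Sun (+1)  2072: Tue (+2)  2073: Wed (+1)
  2074: Thu (+1) ✓  2075: Fri (+1)  2076: Sun (+2)  2077: Mon (+1)  2078: Tue (+1)
  2079: Wed (+1)  2080: Fri (+2)  2081: Sat (+1)  2082: Sun (+1)  2083: Mon (+1)
  2084: Wed (+2)  2085: Thu (+1) ✓  2086: Fri (+1)  2087: Sat (+1)
Thursday years: 2068, 2074, 2085 — 3 in total.

3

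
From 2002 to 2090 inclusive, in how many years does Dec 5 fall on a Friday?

13

Track Dec 5's weekday year by year (advancing +1, or +2 across a Feb 29):
  2002: Thu  2003: Fri (+1) ✓  2004: Sun (+2)  2005: Mon (+1)  2006: Tue (+1)
  2007: Wed (+1)  2008: Fri (+2) ✓  2009: Sat (+1)  2010: Sun (+1)  2011: Mon (+1)
  2012: Wed (+2)  2013: Thu (+1)  2014: Fri (+1) ✓  2015: Sat (+1)  … (61 more years) …
  2077: Sun (+1)  2078: Mon (+1)  2079: Tue (+1)  2080: Thu (+2)  2081: Fri (+1) ✓
  2082: Sat (+1)  2083: Sun (+1)  2084: Tue (+2)  2085: Wed (+1)  2086: Thu (+1)
  2087: Fri (+1) ✓  2088: Sun (+2)  2089: Mon (+1)  2090: Tue (+1)
Friday years: 2003, 2008, 2014, 2025, 2031, 2036, 2042, 2053, 2059, 2064, 2070, 2081, 2087 — 13 in total.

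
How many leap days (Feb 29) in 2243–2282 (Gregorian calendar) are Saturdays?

1

Leap years in 2243–2282: 10 of them.
Feb 29 weekday advances by 5 (mod 7) from one leap year to the next four years later (or differs when a century non-leap intervenes).
Leap-day weekdays: 2244:Thu 2248:Tue 2252:Sun 2256:Fri 2260:Wed 2264:Mon 2268:Sat✓ 2272:Thu 2276:Tue 2280:Sun
Saturday: 2268 → 1.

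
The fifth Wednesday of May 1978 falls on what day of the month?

31

May 1, 1978 is a Monday, so the first Wednesday is the 3rd.
The fifth Wednesday is 3 + 28 = 31.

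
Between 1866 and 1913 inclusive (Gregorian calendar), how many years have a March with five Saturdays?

March has 31 days; it has five Saturdays when Saturday falls among the first (month-length − 28) days — i.e. when March 1 is one of Saturday/Friday/Thursday.
March 1 by year: 1866:Thu✓ 1867:Fri✓ 1868:Sun 1869:Mon 1870:Tue 1871:Wed 1872:Fri✓ 1873:Sat✓ 1874:Sun 1875:Mon 1876:Wed 1877:Thu✓ 1878:Fri✓ 1879:Sat✓ 1880:Mon …(18 more)… 1899:Wed 1900:Thu✓ 1901:Fri✓ 1902:Sat✓ 1903:Sun 1904:Tue 1905:Wed 1906:Thu✓ 1907:Fri✓ 1908:Sun 1909:Mon 1910:Tue 1911:Wed 1912:Fri✓ 1913:Sat✓
Years with five Saturdays: 1866, 1867, 1872, 1873, 1877, 1878, 1879, 1883, 1884, 1888, 1889, 1890, 1894, 1895, 1900, 1901, 1902, 1906, 1907, 1912, 1913 → 21.

21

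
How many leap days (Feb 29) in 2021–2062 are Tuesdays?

Leap years in 2021–2062: 10 of them.
Feb 29 weekday advances by 5 (mod 7) from one leap year to the next four years later (or differs when a century non-leap intervenes).
Leap-day weekdays: 2024:Thu 2028:Tue✓ 2032:Sun 2036:Fri 2040:Wed 2044:Mon 2048:Sat 2052:Thu 2056:Tue✓ 2060:Sun
Tuesday: 2028, 2056 → 2.

2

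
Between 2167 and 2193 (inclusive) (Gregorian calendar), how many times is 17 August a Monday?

4

Track 17 August's weekday year by year (advancing +1, or +2 across a Feb 29):
  2167: Mon ✓  2168: Wed (+2)  2169: Thu (+1)  2170: Fri (+1)  2171: Sat (+1)
  2172: Mon (+2) ✓  2173: Tue (+1)  2174: Wed (+1)  2175: Thu (+1)  2176: Sat (+2)
  2177: Sun (+1)  2178: Mon (+1) ✓  2179: Tue (+1)  2180: Thu (+2)  2181: Fri (+1)
  2182: Sat (+1)  2183: Sun (+1)  2184: Tue (+2)  2185: Wed (+1)  2186: Thu (+1)
  2187: Fri (+1)  2188: Sun (+2)  2189: Mon (+1) ✓  2190: Tue (+1)  2191: Wed (+1)
  2192: Fri (+2)  2193: Sat (+1)
Monday years: 2167, 2172, 2178, 2189 — 4 in total.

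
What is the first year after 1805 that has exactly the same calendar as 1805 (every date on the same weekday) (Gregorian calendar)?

Two years share a calendar iff Jan 1 falls on the same weekday and both are leap or both are common. 1805: Jan 1 is Tuesday, common year.
1806: Jan 1 Wednesday, common
1807: Jan 1 Thursday, common
1808: Jan 1 Friday, leap
1809: Jan 1 Sunday, common
1810: Jan 1 Monday, common
1811: Jan 1 Tuesday, common
1811 matches on both conditions.

1811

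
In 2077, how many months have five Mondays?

A month of length L has five Mondays iff its first Monday is on day ≤ L−28 (so day 1–3 in a 31-day month, 1–2 in a 30-day month, day 1 in a leap February).
Checking each month of 2077: Jan starts Fri (31d); Feb starts Mon (28d); Mar starts Mon (31d) ✓; Apr starts Thu (30d); May starts Sat (31d) ✓; Jun starts Tue (30d); Jul starts Thu (31d); Aug starts Sun (31d) ✓; Sep starts Wed (30d); Oct starts Fri (31d); Nov starts Mon (30d) ✓; Dec starts Wed (31d).
Five-Monday months: March, May, August, November → 4.

4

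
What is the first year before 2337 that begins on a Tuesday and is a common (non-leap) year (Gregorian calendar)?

2335

Jan 1 advances by 2 weekdays after a leap year and by 1 after a common year.
2337: Jan 1 is Friday.
2336: Wednesday (leap)
2335: Tuesday
2335 begins on a Tuesday and is a common year.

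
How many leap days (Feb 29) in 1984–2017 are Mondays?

2

Leap years in 1984–2017: 9 of them.
Feb 29 weekday advances by 5 (mod 7) from one leap year to the next four years later (or differs when a century non-leap intervenes).
Leap-day weekdays: 1984:Wed 1988:Mon✓ 1992:Sat 1996:Thu 2000:Tue 2004:Sun 2008:Fri 2012:Wed 2016:Mon✓
Monday: 1988, 2016 → 2.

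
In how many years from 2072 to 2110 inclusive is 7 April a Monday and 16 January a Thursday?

4

Check each year's weekday for 7 April and 16 January:
  2072: Thu/Sat  2073: Fri/Mon  2074: Sat/Tue  2075: Sun/Wed  2076: Tue/Thu  2077: Wed/Sat  2078: Thu/Sun  2079: Fri/Mon  2080: Sun/Tue  2081: Mon/Thu ✓  2082: Tue/Fri  2083: Wed/Sat  2084: Fri/Sun  2085: Sat/Tue  …(11 more)…  2097: Sun/Wed  2098: Mon/Thu ✓  2099: Tue/Fri  2100: Wed/Sat  2101: Thu/Sun  2102: Fri/Mon  2103: Sat/Tue  2104: Mon/Wed  2105: Tue/Fri  2106: Wed/Sat  2107: Thu/Sun  2108: Sat/Mon  2109: Sun/Wed  2110: Mon/Thu ✓
Both conditions hold in: 2081, 2087, 2098, 2110 — 4.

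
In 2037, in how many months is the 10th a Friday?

2

Check the 10th of each month of 2037: Jan 10: Sat, Feb 10: Tue, Mar 10: Tue, Apr 10: Fri, May 10: Sun, Jun 10: Wed, Jul 10: Fri, Aug 10: Mon, Sep 10: Thu, Oct 10: Sat, Nov 10: Tue, Dec 10: Thu.
Friday occurs in April, July — 2 months.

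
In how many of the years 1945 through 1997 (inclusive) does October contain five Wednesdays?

24

October has 31 days; it has five Wednesdays when Wednesday falls among the first (month-length − 28) days — i.e. when October 1 is one of Wednesday/Tuesday/Monday.
October 1 by year: 1945:Mon✓ 1946:Tue✓ 1947:Wed✓ 1948:Fri 1949:Sat 1950:Sun 1951:Mon✓ 1952:Wed✓ 1953:Thu 1954:Fri 1955:Sat 1956:Mon✓ 1957:Tue✓ 1958:Wed✓ 1959:Thu …(23 more)… 1983:Sat 1984:Mon✓ 1985:Tue✓ 1986:Wed✓ 1987:Thu 1988:Sat 1989:Sun 1990:Mon✓ 1991:Tue✓ 1992:Thu 1993:Fri 1994:Sat 1995:Sun 1996:Tue✓ 1997:Wed✓
Years with five Wednesdays: 1945, 1946, 1947, 1951, 1952, 1956, 1957, 1958, 1962, 1963, 1968, 1969, 1973, 1974, 1975, 1979, 1980, 1984, 1985, 1986, 1990, 1991, 1996, 1997 → 24.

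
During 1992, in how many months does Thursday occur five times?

A month of length L has five Thursdays iff its first Thursday is on day ≤ L−28 (so day 1–3 in a 31-day month, 1–2 in a 30-day month, day 1 in a leap February).
Checking each month of 1992: Jan starts Wed (31d) ✓; Feb starts Sat (29d); Mar starts Sun (31d); Apr starts Wed (30d) ✓; May starts Fri (31d); Jun starts Mon (30d); Jul starts Wed (31d) ✓; Aug starts Sat (31d); Sep starts Tue (30d); Oct starts Thu (31d) ✓; Nov starts Sun (30d); Dec starts Tue (31d) ✓.
Five-Thursday months: January, April, July, October, December → 5.

5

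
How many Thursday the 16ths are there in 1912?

1

Check the 16th of each month of 1912: Jan 16: Tue, Feb 16: Fri, Mar 16: Sat, Apr 16: Tue, May 16: Thu, Jun 16: Sun, Jul 16: Tue, Aug 16: Fri, Sep 16: Mon, Oct 16: Wed, Nov 16: Sat, Dec 16: Mon.
Thursday occurs in May — 1 month.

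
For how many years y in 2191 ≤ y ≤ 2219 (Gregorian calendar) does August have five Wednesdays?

12

August has 31 days; it has five Wednesdays when Wednesday falls among the first (month-length − 28) days — i.e. when August 1 is one of Wednesday/Tuesday/Monday.
August 1 by year: 2191:Mon✓ 2192:Wed✓ 2193:Thu 2194:Fri 2195:Sat 2196:Mon✓ 2197:Tue✓ 2198:Wed✓ 2199:Thu 2200:Fri 2201:Sat 2202:Sun 2203:Mon✓ 2204:Wed✓ 2205:Thu 2206:Fri 2207:Sat 2208:Mon✓ 2209:Tue✓ 2210:Wed✓ 2211:Thu 2212:Sat 2213:Sun 2214:Mon✓ 2215:Tue✓ 2216:Thu 2217:Fri 2218:Sat 2219:Sun
Years with five Wednesdays: 2191, 2192, 2196, 2197, 2198, 2203, 2204, 2208, 2209, 2210, 2214, 2215 → 12.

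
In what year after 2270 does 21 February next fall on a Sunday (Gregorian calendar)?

From one year to the next, a fixed date's weekday advances by 1, or by 2 when a Feb 29 lies between the two dates.
2270: February 21 is Monday.
2271: Tuesday (+1)
2272: Wednesday (+1)
2273: Friday (+2)
2274: Saturday (+1)
2275: Sunday (+1)
21 February falls on a Sunday in 2275.

2275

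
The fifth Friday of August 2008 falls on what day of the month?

29

August 1, 2008 is a Friday, so the first Friday is the 1st.
The fifth Friday is 1 + 28 = 29.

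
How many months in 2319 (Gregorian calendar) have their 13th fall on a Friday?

Check the 13th of each month of 2319: Jan 13: Mon, Feb 13: Thu, Mar 13: Thu, Apr 13: Sun, May 13: Tue, Jun 13: Fri, Jul 13: Sun, Aug 13: Wed, Sep 13: Sat, Oct 13: Mon, Nov 13: Thu, Dec 13: Sat.
Friday occurs in June — 1 month.

1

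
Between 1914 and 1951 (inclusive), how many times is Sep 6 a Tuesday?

Track Sep 6's weekday year by year (advancing +1, or +2 across a Feb 29):
  1914: Sun  1915: Mon (+1)  1916: Wed (+2)  1917: Thu (+1)  1918: Fri (+1)
  1919: Sat (+1)  1920: Mon (+2)  1921: Tue (+1) ✓  1922: Wed (+1)  1923: Thu (+1)
  1924: Sat (+2)  1925: Sun (+1)  1926: Mon (+1)  1927: Tue (+1) ✓  … (10 more years) …
  1938: Tue (+1) ✓  1939: Wed (+1)  1940: Fri (+2)  1941: Sat (+1)  1942: Sun (+1)
  1943: Mon (+1)  1944: Wed (+2)  1945: Thu (+1)  1946: Fri (+1)  1947: Sat (+1)
  1948: Mon (+2)  1949: Tue (+1) ✓  1950: Wed (+1)  1951: Thu (+1)
Tuesday years: 1921, 1927, 1932, 1938, 1949 — 5 in total.

5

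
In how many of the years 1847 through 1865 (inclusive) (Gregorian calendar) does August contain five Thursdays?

8

August has 31 days; it has five Thursdays when Thursday falls among the first (month-length − 28) days — i.e. when August 1 is one of Thursday/Wednesday/Tuesday.
August 1 by year: 1847:Sun 1848:Tue✓ 1849:Wed✓ 1850:Thu✓ 1851:Fri 1852:Sun 1853:Mon 1854:Tue✓ 1855:Wed✓ 1856:Fri 1857:Sat 1858:Sun 1859:Mon 1860:Wed✓ 1861:Thu✓ 1862:Fri 1863:Sat 1864:Mon 1865:Tue✓
Years with five Thursdays: 1848, 1849, 1850, 1854, 1855, 1860, 1861, 1865 → 8.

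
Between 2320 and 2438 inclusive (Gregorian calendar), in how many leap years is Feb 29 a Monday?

Leap years in 2320–2438: 30 of them.
Feb 29 weekday advances by 5 (mod 7) from one leap year to the next four years later (or differs when a century non-leap intervenes).
Leap-day weekdays: 2320:Sun 2324:Fri 2328:Wed 2332:Mon✓ 2336:Sat 2340:Thu 2344:Tue 2348:Sun 2352:Fri 2356:Wed 2360:Mon✓ 2364:Sat 2368:Thu …(4 more)… 2388:Mon✓ 2392:Sat 2396:Thu 2400:Tue 2404:Sun 2408:Fri 2412:Wed 2416:Mon✓ 2420:Sat 2424:Thu 2428:Tue 2432:Sun 2436:Fri
Monday: 2332, 2360, 2388, 2416 → 4.

4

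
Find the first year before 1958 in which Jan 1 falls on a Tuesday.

Jan 1 advances by 2 weekdays after a leap year and by 1 after a common year.
1958: Jan 1 is Wednesday.
1957: Tuesday
1957 begins on a Tuesday

1957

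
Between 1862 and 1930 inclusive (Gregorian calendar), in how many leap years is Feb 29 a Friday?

Leap years in 1862–1930: 16 of them.
Feb 29 weekday advances by 5 (mod 7) from one leap year to the next four years later (or differs when a century non-leap intervenes).
Leap-day weekdays: 1864:Mon 1868:Sat 1872:Thu 1876:Tue 1880:Sun 1884:Fri✓ 1888:Wed 1892:Mon 1896:Sat 1904:Mon 1908:Sat 1912:Thu 1916:Tue 1920:Sun 1924:Fri✓ 1928:Wed
Friday: 1884, 1924 → 2.

2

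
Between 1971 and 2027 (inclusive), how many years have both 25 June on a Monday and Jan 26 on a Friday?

Check each year's weekday for 25 June and Jan 26:
  1971: Fri/Tue  1972: Sun/Wed  1973: Mon/Fri ✓  1974: Tue/Sat  1975: Wed/Sun  1976: Fri/Mon  1977: Sat/Wed  1978: Sun/Thu  1979: Mon/Fri ✓  1980: Wed/Sat  1981: Thu/Mon  1982: Fri/Tue  1983: Sat/Wed  1984: Mon/Thu  …(29 more)…  2014: Wed/Sun  2015: Thu/Mon  2016: Sat/Tue  2017: Sun/Thu  2018: Mon/Fri ✓  2019: Tue/Sat  2020: Thu/Sun  2021: Fri/Tue  2022: Sat/Wed  2023: Sun/Thu  2024: Tue/Fri  2025: Wed/Sun  2026: Thu/Mon  2027: Fri/Tue
Both conditions hold in: 1973, 1979, 1990, 2001, 2007, 2018 — 6.

6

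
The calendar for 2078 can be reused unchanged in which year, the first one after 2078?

Two years share a calendar iff Jan 1 falls on the same weekday and both are leap or both are common. 2078: Jan 1 is Saturday, common year.
2079: Jan 1 Sunday, common
2080: Jan 1 Monday, leap
2081: Jan 1 Wednesday, common
2082: Jan 1 Thursday, common
2083: Jan 1 Friday, common
2084: Jan 1 Saturday, leap
2085: Jan 1 Monday, common
2086: Jan 1 Tuesday, common
2087: Jan 1 Wednesday, common
2088: Jan 1 Thursday, leap
2089: Jan 1 Saturday, common
2089 matches on both conditions.

2089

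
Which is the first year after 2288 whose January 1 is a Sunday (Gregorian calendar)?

2293

Jan 1 advances by 2 weekdays after a leap year and by 1 after a common year.
2288: Jan 1 is Sunday (leap).
2289: Tuesday
2290: Wednesday
2291: Thursday
2292: Friday (leap)
2293: Sunday
2293 begins on a Sunday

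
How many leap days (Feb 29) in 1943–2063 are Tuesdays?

5

Leap years in 1943–2063: 30 of them.
Feb 29 weekday advances by 5 (mod 7) from one leap year to the next four years later (or differs when a century non-leap intervenes).
Leap-day weekdays: 1944:Tue✓ 1948:Sun 1952:Fri 1956:Wed 1960:Mon 1964:Sat 1968:Thu 1972:Tue✓ 1976:Sun 1980:Fri 1984:Wed 1988:Mon 1992:Sat …(4 more)… 2012:Wed 2016:Mon 2020:Sat 2024:Thu 2028:Tue✓ 2032:Sun 2036:Fri 2040:Wed 2044:Mon 2048:Sat 2052:Thu 2056:Tue✓ 2060:Sun
Tuesday: 1944, 1972, 2000, 2028, 2056 → 5.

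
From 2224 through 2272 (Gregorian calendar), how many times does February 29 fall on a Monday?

Leap years in 2224–2272: 13 of them.
Feb 29 weekday advances by 5 (mod 7) from one leap year to the next four years later (or differs when a century non-leap intervenes).
Leap-day weekdays: 2224:Sun 2228:Fri 2232:Wed 2236:Mon✓ 2240:Sat 2244:Thu 2248:Tue 2252:Sun 2256:Fri 2260:Wed 2264:Mon✓ 2268:Sat 2272:Thu
Monday: 2236, 2264 → 2.

2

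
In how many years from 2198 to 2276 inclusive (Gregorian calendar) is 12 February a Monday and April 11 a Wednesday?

8

Check each year's weekday for 12 February and April 11:
  2198: Mon/Wed ✓  2199: Tue/Thu  2200: Wed/Fri  2201: Thu/Sat  2202: Fri/Sun  2203: Sat/Mon  2204: Sun/Wed  2205: Tue/Thu  2206: Wed/Fri  2207: Thu/Sat  2208: Fri/Mon  2209: Sun/Tue  2210: Mon/Wed ✓  2211: Tue/Thu  …(51 more)…  2263: Thu/Sat  2264: Fri/Mon  2265: Sun/Tue  2266: Mon/Wed ✓  2267: Tue/Thu  2268: Wed/Sat  2269: Fri/Sun  2270: Sat/Mon  2271: Sun/Tue  2272: Mon/Thu  2273: Wed/Fri  2274: Thu/Sat  2275: Fri/Sun  2276: Sat/Tue
Both conditions hold in: 2198, 2210, 2221, 2227, 2238, 2249, 2255, 2266 — 8.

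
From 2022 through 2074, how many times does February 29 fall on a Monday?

Leap years in 2022–2074: 13 of them.
Feb 29 weekday advances by 5 (mod 7) from one leap year to the next four years later (or differs when a century non-leap intervenes).
Leap-day weekdays: 2024:Thu 2028:Tue 2032:Sun 2036:Fri 2040:Wed 2044:Mon✓ 2048:Sat 2052:Thu 2056:Tue 2060:Sun 2064:Fri 2068:Wed 2072:Mon✓
Monday: 2044, 2072 → 2.

2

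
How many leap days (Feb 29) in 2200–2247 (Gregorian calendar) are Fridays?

Leap years in 2200–2247: 11 of them.
Feb 29 weekday advances by 5 (mod 7) from one leap year to the next four years later (or differs when a century non-leap intervenes).
Leap-day weekdays: 2204:Wed 2208:Mon 2212:Sat 2216:Thu 2220:Tue 2224:Sun 2228:Fri✓ 2232:Wed 2236:Mon 2240:Sat 2244:Thu
Friday: 2228 → 1.

1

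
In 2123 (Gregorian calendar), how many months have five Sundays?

4

A month of length L has five Sundays iff its first Sunday is on day ≤ L−28 (so day 1–3 in a 31-day month, 1–2 in a 30-day month, day 1 in a leap February).
Checking each month of 2123: Jan starts Fri (31d) ✓; Feb starts Mon (28d); Mar starts Mon (31d); Apr starts Thu (30d); May starts Sat (31d) ✓; Jun starts Tue (30d); Jul starts Thu (31d); Aug starts Sun (31d) ✓; Sep starts Wed (30d); Oct starts Fri (31d) ✓; Nov starts Mon (30d); Dec starts Wed (31d).
Five-Sunday months: January, May, August, October → 4.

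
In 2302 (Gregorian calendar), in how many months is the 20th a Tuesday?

Check the 20th of each month of 2302: Jan 20: Mon, Feb 20: Thu, Mar 20: Thu, Apr 20: Sun, May 20: Tue, Jun 20: Fri, Jul 20: Sun, Aug 20: Wed, Sep 20: Sat, Oct 20: Mon, Nov 20: Thu, Dec 20: Sat.
Tuesday occurs in May — 1 month.

1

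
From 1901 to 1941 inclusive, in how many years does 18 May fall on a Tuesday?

Track 18 May's weekday year by year (advancing +1, or +2 across a Feb 29):
  1901: Sat  1902: Sun (+1)  1903: Mon (+1)  1904: Wed (+2)  1905: Thu (+1)
  1906: Fri (+1)  1907: Sat (+1)  1908: Mon (+2)  1909: Tue (+1) ✓  1910: Wed (+1)
  1911: Thu (+1)  1912: Sat (+2)  1913: Sun (+1)  1914: Mon (+1)  … (13 more years) …
  1928: Fri (+2)  1929: Sat (+1)  1930: Sun (+1)  1931: Mon (+1)  1932: Wed (+2)
  1933: Thu (+1)  1934: Fri (+1)  1935: Sat (+1)  1936: Mon (+2)  1937: Tue (+1) ✓
  1938: Wed (+1)  1939: Thu (+1)  1940: Sat (+2)  1941: Sun (+1)
Tuesday years: 1909, 1915, 1920, 1926, 1937 — 5 in total.

5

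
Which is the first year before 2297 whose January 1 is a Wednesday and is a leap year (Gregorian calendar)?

2296

Jan 1 advances by 2 weekdays after a leap year and by 1 after a common year.
2297: Jan 1 is Friday.
2296: Wednesday (leap)
2296 begins on a Wednesday and is a leap year.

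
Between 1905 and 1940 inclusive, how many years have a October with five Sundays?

October has 31 days; it has five Sundays when Sunday falls among the first (month-length − 28) days — i.e. when October 1 is one of Sunday/Saturday/Friday.
October 1 by year: 1905:Sun✓ 1906:Mon 1907:Tue 1908:Thu 1909:Fri✓ 1910:Sat✓ 1911:Sun✓ 1912:Tue 1913:Wed 1914:Thu 1915:Fri✓ 1916:Sun✓ 1917:Mon 1918:Tue 1919:Wed …(6 more)… 1926:Fri✓ 1927:Sat✓ 1928:Mon 1929:Tue 1930:Wed 1931:Thu 1932:Sat✓ 1933:Sun✓ 1934:Mon 1935:Tue 1936:Thu 1937:Fri✓ 1938:Sat✓ 1939:Sun✓ 1940:Tue
Years with five Sundays: 1905, 1909, 1910, 1911, 1915, 1916, 1920, 1921, 1922, 1926, 1927, 1932, 1933, 1937, 1938, 1939 → 16.

16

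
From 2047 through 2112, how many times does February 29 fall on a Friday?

3

Leap years in 2047–2112: 16 of them.
Feb 29 weekday advances by 5 (mod 7) from one leap year to the next four years later (or differs when a century non-leap intervenes).
Leap-day weekdays: 2048:Sat 2052:Thu 2056:Tue 2060:Sun 2064:Fri✓ 2068:Wed 2072:Mon 2076:Sat 2080:Thu 2084:Tue 2088:Sun 2092:Fri✓ 2096:Wed 2104:Fri✓ 2108:Wed 2112:Mon
Friday: 2064, 2092, 2104 → 3.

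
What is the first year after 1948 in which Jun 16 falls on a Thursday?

1949

From one year to the next, a fixed date's weekday advances by 1, or by 2 when a Feb 29 lies between the two dates.
1948: June 16 is Wednesday.
1949: Thursday (+1)
Jun 16 falls on a Thursday in 1949.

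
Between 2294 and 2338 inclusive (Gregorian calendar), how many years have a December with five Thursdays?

20

December has 31 days; it has five Thursdays when Thursday falls among the first (month-length − 28) days — i.e. when December 1 is one of Thursday/Wednesday/Tuesday.
December 1 by year: 2294:Sat 2295:Sun 2296:Tue✓ 2297:Wed✓ 2298:Thu✓ 2299:Fri 2300:Sat 2301:Sun 2302:Mon 2303:Tue✓ 2304:Thu✓ 2305:Fri 2306:Sat 2307:Sun 2308:Tue✓ …(15 more)… 2324:Mon 2325:Tue✓ 2326:Wed✓ 2327:Thu✓ 2328:Sat 2329:Sun 2330:Mon 2331:Tue✓ 2332:Thu✓ 2333:Fri 2334:Sat 2335:Sun 2336:Tue✓ 2337:Wed✓ 2338:Thu✓
Years with five Thursdays: 2296, 2297, 2298, 2303, 2304, 2308, 2309, 2310, 2314, 2315, 2320, 2321, 2325, 2326, 2327, 2331, 2332, 2336, 2337, 2338 → 20.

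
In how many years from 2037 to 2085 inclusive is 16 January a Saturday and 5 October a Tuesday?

6

Check each year's weekday for 16 January and 5 October:
  2037: Fri/Mon  2038: Sat/Tue ✓  2039: Sun/Wed  2040: Mon/Fri  2041: Wed/Sat  2042: Thu/Sun  2043: Fri/Mon  2044: Sat/Wed  2045: Mon/Thu  2046: Tue/Fri  2047: Wed/Sat  2048: Thu/Mon  2049: Sat/Tue ✓  2050: Sun/Wed  …(21 more)…  2072: Sat/Wed  2073: Mon/Thu  2074: Tue/Fri  2075: Wed/Sat  2076: Thu/Mon  2077: Sat/Tue ✓  2078: Sun/Wed  2079: Mon/Thu  2080: Tue/Sat  2081: Thu/Sun  2082: Fri/Mon  2083: Sat/Tue ✓  2084: Sun/Thu  2085: Tue/Fri
Both conditions hold in: 2038, 2049, 2055, 2066, 2077, 2083 — 6.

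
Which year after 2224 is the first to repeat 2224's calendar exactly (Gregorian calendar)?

Two years share a calendar iff Jan 1 falls on the same weekday and both are leap or both are common. 2224: Jan 1 is Thursday, leap year.
2225: Jan 1 Saturday, common
2226: Jan 1 Sunday, common
2227: Jan 1 Monday, common
2228: Jan 1 Tuesday, leap
2229: Jan 1 Thursday, common
2230: Jan 1 Friday, common
2231: Jan 1 Saturday, common
2232: Jan 1 Sunday, leap
2233: Jan 1 Tuesday, common
2234: Jan 1 Wednesday, common
2235: Jan 1 Thursday, common
2236: Jan 1 Friday, leap
2237: Jan 1 Sunday, common
2238: Jan 1 Monday, common
2239: Jan 1 Tuesday, common
2240: Jan 1 Wednesday, leap
2241: Jan 1 Friday, common
2242: Jan 1 Saturday, common
2243: Jan 1 Sunday, common
2244: Jan 1 Monday, leap
2245: Jan 1 Wednesday, common
2246: Jan 1 Thursday, common
2247: Jan 1 Friday, common
2248: Jan 1 Saturday, leap
2249: Jan 1 Monday, common
2250: Jan 1 Tuesday, common
2251: Jan 1 Wednesday, common
2252: Jan 1 Thursday, leap
2252 matches on both conditions.

2252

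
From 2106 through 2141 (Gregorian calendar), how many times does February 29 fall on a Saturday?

Leap years in 2106–2141: 9 of them.
Feb 29 weekday advances by 5 (mod 7) from one leap year to the next four years later (or differs when a century non-leap intervenes).
Leap-day weekdays: 2108:Wed 2112:Mon 2116:Sat✓ 2120:Thu 2124:Tue 2128:Sun 2132:Fri 2136:Wed 2140:Mon
Saturday: 2116 → 1.

1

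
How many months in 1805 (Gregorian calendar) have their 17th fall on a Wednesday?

2

Check the 17th of each month of 1805: Jan 17: Thu, Feb 17: Sun, Mar 17: Sun, Apr 17: Wed, May 17: Fri, Jun 17: Mon, Jul 17: Wed, Aug 17: Sat, Sep 17: Tue, Oct 17: Thu, Nov 17: Sun, Dec 17: Tue.
Wednesday occurs in April, July — 2 months.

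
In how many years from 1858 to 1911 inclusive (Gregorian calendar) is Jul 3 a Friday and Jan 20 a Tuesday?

5

Check each year's weekday for Jul 3 and Jan 20:
  1858: Sat/Wed  1859: Sun/Thu  1860: Tue/Fri  1861: Wed/Sun  1862: Thu/Mon  1863: Fri/Tue ✓  1864: Sun/Wed  1865: Mon/Fri  1866: Tue/Sat  1867: Wed/Sun  1868: Fri/Mon  1869: Sat/Wed  1870: Sun/Thu  1871: Mon/Fri  …(26 more)…  1898: Sun/Thu  1899: Mon/Fri  1900: Tue/Sat  1901: Wed/Sun  1902: Thu/Mon  1903: Fri/Tue ✓  1904: Sun/Wed  1905: Mon/Fri  1906: Tue/Sat  1907: Wed/Sun  1908: Fri/Mon  1909: Sat/Wed  1910: Sun/Thu  1911: Mon/Fri
Both conditions hold in: 1863, 1874, 1885, 1891, 1903 — 5.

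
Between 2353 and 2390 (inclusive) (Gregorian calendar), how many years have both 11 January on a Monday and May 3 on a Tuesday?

2

Check each year's weekday for 11 January and May 3:
  2353: Sun/Sun  2354: Mon/Mon  2355: Tue/Tue  2356: Wed/Thu  2357: Fri/Fri  2358: Sat/Sat  2359: Sun/Sun  2360: Mon/Tue ✓  2361: Wed/Wed  2362: Thu/Thu  2363: Fri/Fri  2364: Sat/Sun  2365: Mon/Mon  2366: Tue/Tue  …(10 more)…  2377: Tue/Tue  2378: Wed/Wed  2379: Thu/Thu  2380: Fri/Sat  2381: Sun/Sun  2382: Mon/Mon  2383: Tue/Tue  2384: Wed/Thu  2385: Fri/Fri  2386: Sat/Sat  2387: Sun/Sun  2388: Mon/Tue ✓  2389: Wed/Wed  2390: Thu/Thu
Both conditions hold in: 2360, 2388 — 2.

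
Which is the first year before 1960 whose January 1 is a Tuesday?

1957

Jan 1 advances by 2 weekdays after a leap year and by 1 after a common year.
1960: Jan 1 is Friday (leap).
1959: Thursday
1958: Wednesday
1957: Tuesday
1957 begins on a Tuesday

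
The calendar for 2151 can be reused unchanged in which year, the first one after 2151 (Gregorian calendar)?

Two years share a calendar iff Jan 1 falls on the same weekday and both are leap or both are common. 2151: Jan 1 is Friday, common year.
2152: Jan 1 Saturday, leap
2153: Jan 1 Monday, common
2154: Jan 1 Tuesday, common
2155: Jan 1 Wednesday, common
2156: Jan 1 Thursday, leap
2157: Jan 1 Saturday, common
2158: Jan 1 Sunday, common
2159: Jan 1 Monday, common
2160: Jan 1 Tuesday, leap
2161: Jan 1 Thursday, common
2162: Jan 1 Friday, common
2162 matches on both conditions.

2162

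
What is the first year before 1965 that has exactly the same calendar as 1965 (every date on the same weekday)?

Two years share a calendar iff Jan 1 falls on the same weekday and both are leap or both are common. 1965: Jan 1 is Friday, common year.
1964: Jan 1 Wednesday, leap
1963: Jan 1 Tuesday, common
1962: Jan 1 Monday, common
1961: Jan 1 Sunday, common
1960: Jan 1 Friday, leap
1959: Jan 1 Thursday, common
1958: Jan 1 Wednesday, common
1957: Jan 1 Tuesday, common
1956: Jan 1 Sunday, leap
1955: Jan 1 Saturday, common
1954: Jan 1 Friday, common
1954 matches on both conditions.

1954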